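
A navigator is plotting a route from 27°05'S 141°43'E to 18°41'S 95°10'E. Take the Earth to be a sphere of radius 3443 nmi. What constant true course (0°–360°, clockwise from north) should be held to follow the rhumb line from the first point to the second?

Meridional parts: M(φ₁)=-0.4913, M(φ₂)=-0.3320 → ΔM = +0.1593;  Δλ = -0.8125 rad
tan C = Δλ / ΔM = -5.0993 → C = 281.10°

281.1°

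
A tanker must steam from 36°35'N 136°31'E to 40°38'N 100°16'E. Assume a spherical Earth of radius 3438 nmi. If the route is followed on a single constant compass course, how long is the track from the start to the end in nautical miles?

Δψ = ln[tan(π/4+φ₂/2)/tan(π/4+φ₁/2)] = +0.0905;  Δφ = +0.0707 rad,  Δλ = -0.6327 rad
q = Δφ/Δψ = 0.7811
d = R·√(Δφ² + q²Δλ²) = 3438·0.49919 = 1716 nmi

1716 nmi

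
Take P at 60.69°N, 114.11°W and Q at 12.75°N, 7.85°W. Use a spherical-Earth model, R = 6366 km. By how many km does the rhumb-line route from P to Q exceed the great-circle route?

Great circle: cos σ = sin φ₁ sin φ₂ + cos φ₁ cos φ₂ cos Δλ,  σ = 1.5120 rad → d_gc = 9625.4 km
Rhumb line: Δψ = -1.1169, q = Δφ/Δψ = 0.7491, d_rh = R√(Δφ²+q²Δλ²) = 10324.5 km
Excess = 10324.5 − 9625.4 = 699.1 ≈ 699 km

699 km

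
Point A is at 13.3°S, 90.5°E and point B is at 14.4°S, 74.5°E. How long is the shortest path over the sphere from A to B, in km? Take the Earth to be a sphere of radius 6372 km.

1732 km

Haversine: a = sin²(Δφ/2)+cos φ₁ cos φ₂ sin²(Δλ/2) = 0.01835;  σ = 2·atan2(√a,√(1−a))
σ = 15.571° → d = Rσ = 6372·0.27176 = 1732 km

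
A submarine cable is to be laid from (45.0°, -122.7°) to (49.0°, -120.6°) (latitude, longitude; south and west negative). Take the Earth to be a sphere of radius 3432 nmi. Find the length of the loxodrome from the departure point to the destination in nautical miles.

Rhumb course C = atan2(Δλ, Δψ) with Δψ = ln[tan(π/4+φ₂/2)/tan(π/4+φ₁/2)] = +0.1024, Δλ = +0.0367 → C = 19.69°
d = R·|Δφ| / |cos C| = 3432·0.06981 / 0.94154 = 254 nmi

254 nmi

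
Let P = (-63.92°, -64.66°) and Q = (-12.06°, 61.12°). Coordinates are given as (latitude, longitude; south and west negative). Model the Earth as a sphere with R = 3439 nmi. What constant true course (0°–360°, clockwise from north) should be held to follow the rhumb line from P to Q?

Δψ = ln[tan(π/4+φ₂/2)/tan(π/4+φ₁/2)] = +1.2507
Δλ = +2.1953 rad (taken the short way round)
course = atan2(Δλ, Δψ) = 60.33°

60.3°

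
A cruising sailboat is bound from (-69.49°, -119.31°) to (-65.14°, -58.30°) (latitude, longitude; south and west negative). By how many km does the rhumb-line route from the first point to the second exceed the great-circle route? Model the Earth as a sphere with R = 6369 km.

107 km

Great circle: cos σ = sin φ₁ sin φ₂ + cos φ₁ cos φ₂ cos Δλ,  σ = 0.3996 rad → d_gc = 2545.1 km
Rhumb line: Δψ = +0.1975, q = Δφ/Δψ = 0.3845, d_rh = R√(Δφ²+q²Δλ²) = 2652.1 km
Excess = 2652.1 − 2545.1 = 107.0 ≈ 107 km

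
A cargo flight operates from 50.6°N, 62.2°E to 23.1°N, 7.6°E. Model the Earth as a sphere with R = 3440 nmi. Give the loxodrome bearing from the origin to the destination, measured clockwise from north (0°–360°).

237.3°

Δψ = ln[tan(π/4+φ₂/2)/tan(π/4+φ₁/2)] = -0.6125
Δλ = -0.9529 rad (taken the short way round)
course = atan2(Δλ, Δψ) = 237.27°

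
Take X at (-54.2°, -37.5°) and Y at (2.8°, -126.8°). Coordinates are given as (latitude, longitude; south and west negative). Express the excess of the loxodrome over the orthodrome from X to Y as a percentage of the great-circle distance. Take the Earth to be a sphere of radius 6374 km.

2.9%

Great circle: σ = 1.6033 rad → d_gc = Rσ = 10219.3 km
Rhumb: Δφ = +0.9948, Δλ = -1.5586, Δψ = +1.1790, q = Δφ/Δψ = 0.8438 → d_rh = R√(Δφ²+q²Δλ²) = 10510.7 km
Excess = (10510.7 − 10219.3) / 10219.3 = 291.4 / 10219.3 = 2.851% ≈ 2.9%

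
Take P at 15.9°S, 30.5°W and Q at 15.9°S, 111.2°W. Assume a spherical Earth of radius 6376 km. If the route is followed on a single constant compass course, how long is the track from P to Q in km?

8637 km

Δψ = ln[tan(π/4+φ₂/2)/tan(π/4+φ₁/2)] = +0.0000;  Δφ = +0.0000 rad,  Δλ = -1.4085 rad
Δψ ≈ 0 so q = cos φ₁ = 0.9617
d = R·√(Δφ² + q²Δλ²) = 6376·1.35459 = 8637 km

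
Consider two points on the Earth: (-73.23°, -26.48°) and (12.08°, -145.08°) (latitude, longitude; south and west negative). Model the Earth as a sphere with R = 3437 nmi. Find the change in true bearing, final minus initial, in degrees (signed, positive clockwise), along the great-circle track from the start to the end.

At departure: θ₁ = atan2(sin Δλ cos φ₂, cos φ₁ sin φ₂ − sin φ₁ cos φ₂ cos Δλ) = 245.69°
At arrival: θ₂ = atan2(sin Δλ cos φ₁, −cos φ₂ sin φ₁ + sin φ₂ cos φ₁ cos Δλ) = 344.40°
Δθ = θ₂ − θ₁ = +98.7°

+98.7°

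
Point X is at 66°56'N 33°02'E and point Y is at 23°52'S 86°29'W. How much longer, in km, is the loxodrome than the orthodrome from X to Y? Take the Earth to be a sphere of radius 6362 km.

809 km

Great circle: cos σ = sin φ₁ sin φ₂ + cos φ₁ cos φ₂ cos Δλ,  σ = 2.1517 rad → d_gc = 13689.17 km
Rhumb line: Δψ = -2.0185, q = Δφ/Δψ = 0.7851, d_rh = R√(Δφ²+q²Δλ²) = 14498.66 km
Excess = 14498.66 − 13689.17 = 809.49 ≈ 809 km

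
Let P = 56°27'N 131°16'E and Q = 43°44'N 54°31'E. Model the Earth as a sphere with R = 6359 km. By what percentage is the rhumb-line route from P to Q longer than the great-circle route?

Great circle: σ = 0.8397 rad → d_gc = Rσ = 5339.9 km
Rhumb: Δφ = -0.2219, Δλ = -1.3395, Δψ = -0.3487, q = Δφ/Δψ = 0.6364 → d_rh = R√(Δφ²+q²Δλ²) = 5602.0 km
Excess = (5602.0 − 5339.9) / 5339.9 = 262.1 / 5339.9 = 4.91% ≈ 4.9%

4.9%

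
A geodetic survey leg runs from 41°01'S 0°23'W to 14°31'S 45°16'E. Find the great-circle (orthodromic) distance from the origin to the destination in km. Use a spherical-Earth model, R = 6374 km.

5288 km

Haversine: a = sin²(Δφ/2)+cos φ₁ cos φ₂ sin²(Δλ/2) = 0.16245;  σ = 2·atan2(√a,√(1−a))
σ = 47.538° → d = Rσ = 6374·0.82969 = 5288 km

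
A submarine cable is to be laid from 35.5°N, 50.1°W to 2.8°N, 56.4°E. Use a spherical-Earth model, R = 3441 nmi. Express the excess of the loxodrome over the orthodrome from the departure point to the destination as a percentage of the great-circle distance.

Great circle: σ = 1.7748 rad → d_gc = Rσ = 6107.0 nmi
Rhumb: Δφ = -0.5707, Δλ = +1.8588, Δψ = -0.6146, q = Δφ/Δψ = 0.9286 → d_rh = R√(Δφ²+q²Δλ²) = 6255.4 nmi
Excess = (6255.4 − 6107.0) / 6107.0 = 148.4 / 6107.0 = 2.43% ≈ 2.4%

2.4%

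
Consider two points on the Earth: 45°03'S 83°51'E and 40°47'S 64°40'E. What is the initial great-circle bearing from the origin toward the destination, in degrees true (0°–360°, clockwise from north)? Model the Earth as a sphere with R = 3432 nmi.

280.2°

θ = atan2( sin Δλ·cos φ₂ ,  cos φ₁ sin φ₂ − sin φ₁ cos φ₂ cos Δλ )
  = atan2(-0.2488, +0.0446) = 280.17°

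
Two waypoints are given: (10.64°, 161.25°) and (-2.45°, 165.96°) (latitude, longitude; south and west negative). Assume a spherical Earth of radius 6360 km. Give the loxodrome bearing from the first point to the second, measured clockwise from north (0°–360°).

Δψ = ln[tan(π/4+φ₂/2)/tan(π/4+φ₁/2)] = -0.2296
Δλ = +0.0822 rad (taken the short way round)
course = atan2(Δλ, Δψ) = 160.30°

160.3°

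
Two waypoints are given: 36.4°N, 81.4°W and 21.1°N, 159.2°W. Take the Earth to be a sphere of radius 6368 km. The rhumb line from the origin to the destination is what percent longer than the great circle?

Great circle: σ = 1.1893 rad → d_gc = Rσ = 7573.4 km
Rhumb: Δφ = -0.2670, Δλ = -1.3579, Δψ = -0.3060, q = Δφ/Δψ = 0.8725 → d_rh = R√(Δφ²+q²Δλ²) = 7734.0 km
Excess = (7734.0 − 7573.4) / 7573.4 = 160.6 / 7573.4 = 2.12% ≈ 2.1%

2.1%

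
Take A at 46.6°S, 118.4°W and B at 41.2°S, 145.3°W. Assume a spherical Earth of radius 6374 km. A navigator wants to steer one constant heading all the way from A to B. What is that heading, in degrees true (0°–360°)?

285.6°

Δψ = ln[tan(π/4+φ₂/2)/tan(π/4+φ₁/2)] = +0.1309
Δλ = -0.4695 rad (taken the short way round)
course = atan2(Δλ, Δψ) = 285.58°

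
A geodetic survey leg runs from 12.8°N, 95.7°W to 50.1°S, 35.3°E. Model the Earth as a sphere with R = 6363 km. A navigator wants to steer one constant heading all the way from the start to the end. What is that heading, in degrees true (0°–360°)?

118.4°

Δψ = ln[tan(π/4+φ₂/2)/tan(π/4+φ₁/2)] = -1.2387
Δλ = +2.2864 rad (taken the short way round)
course = atan2(Δλ, Δψ) = 118.45°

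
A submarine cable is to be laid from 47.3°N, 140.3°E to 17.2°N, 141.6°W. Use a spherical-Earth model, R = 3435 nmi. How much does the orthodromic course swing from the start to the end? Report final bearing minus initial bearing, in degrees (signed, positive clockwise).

+48.3°

Initial bearing θ₁ = atan2(sin Δλ cos φ₂, cos φ₁ sin φ₂ − sin φ₁ cos φ₂ cos Δλ) = 86.59°
Final bearing θ₂ = (initial bearing from the destination back to the start) + 180° = 134.88°
Δθ = θ₂ − θ₁ = +48.3°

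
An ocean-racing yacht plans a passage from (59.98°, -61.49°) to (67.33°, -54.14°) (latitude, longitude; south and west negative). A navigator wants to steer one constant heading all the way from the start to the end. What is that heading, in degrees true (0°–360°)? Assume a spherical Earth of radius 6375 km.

Meridional parts: M(φ₁)=+1.3163, M(φ₂)=+1.6072 → ΔM = +0.2909;  Δλ = +0.1283 rad
tan C = Δλ / ΔM = +0.4410 → C = 23.80°

23.8°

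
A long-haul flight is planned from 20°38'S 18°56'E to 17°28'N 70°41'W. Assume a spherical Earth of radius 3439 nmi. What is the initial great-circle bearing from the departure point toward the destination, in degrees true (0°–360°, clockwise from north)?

θ = atan2( sin Δλ·cos φ₂ ,  cos φ₁ sin φ₂ − sin φ₁ cos φ₂ cos Δλ )
  = atan2(-0.9539, +0.2831) = 286.53°

286.5°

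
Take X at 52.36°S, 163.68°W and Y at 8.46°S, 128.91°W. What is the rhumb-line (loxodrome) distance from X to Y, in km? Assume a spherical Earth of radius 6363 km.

Rhumb course C = atan2(Δλ, Δψ) with Δψ = ln[tan(π/4+φ₂/2)/tan(π/4+φ₁/2)] = +0.9282, Δλ = +0.6069 → C = 33.18°
d = R·|Δφ| / |cos C| = 6363·0.76620 / 0.83699 = 5825 km

5825 km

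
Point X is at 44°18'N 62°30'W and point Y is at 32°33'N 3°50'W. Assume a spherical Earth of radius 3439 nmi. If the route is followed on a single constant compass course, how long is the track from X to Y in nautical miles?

Rhumb course C = atan2(Δλ, Δψ) with Δψ = ln[tan(π/4+φ₂/2)/tan(π/4+φ₁/2)] = -0.2628, Δλ = +1.0239 → C = 104.40°
d = R·|Δφ| / |cos C| = 3439·0.20508 / 0.24861 = 2837 nmi

2837 nmi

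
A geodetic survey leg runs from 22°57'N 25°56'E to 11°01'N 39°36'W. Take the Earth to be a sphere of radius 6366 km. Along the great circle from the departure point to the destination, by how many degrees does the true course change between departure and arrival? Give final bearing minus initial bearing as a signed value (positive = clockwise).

Initial bearing θ₁ = atan2(sin Δλ cos φ₂, cos φ₁ sin φ₂ − sin φ₁ cos φ₂ cos Δλ) = 271.12°
Final bearing θ₂ = (initial bearing from the destination back to the start) + 180° = 249.71°
Δθ = θ₂ − θ₁ = -21.4°

-21.4°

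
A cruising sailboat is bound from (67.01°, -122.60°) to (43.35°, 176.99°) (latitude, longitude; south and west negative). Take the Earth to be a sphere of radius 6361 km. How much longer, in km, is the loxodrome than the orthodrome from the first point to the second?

Great circle: cos σ = sin φ₁ sin φ₂ + cos φ₁ cos φ₂ cos Δλ,  σ = 0.6885 rad → d_gc = 4379.8 km
Rhumb line: Δψ = -0.7516, q = Δφ/Δψ = 0.5495, d_rh = R√(Δφ²+q²Δλ²) = 4525.4 km
Excess = 4525.4 − 4379.8 = 145.6 ≈ 146 km

146 km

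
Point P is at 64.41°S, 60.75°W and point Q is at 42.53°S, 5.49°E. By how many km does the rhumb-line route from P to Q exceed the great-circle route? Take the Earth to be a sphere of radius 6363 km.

183 km

Great circle: cos σ = sin φ₁ sin φ₂ + cos φ₁ cos φ₂ cos Δλ,  σ = 0.7408 rad → d_gc = 4713.9 km
Rhumb line: Δψ = +0.6607, q = Δφ/Δψ = 0.5780, d_rh = R√(Δφ²+q²Δλ²) = 4897.3 km
Excess = 4897.3 − 4713.9 = 183.4 ≈ 183 km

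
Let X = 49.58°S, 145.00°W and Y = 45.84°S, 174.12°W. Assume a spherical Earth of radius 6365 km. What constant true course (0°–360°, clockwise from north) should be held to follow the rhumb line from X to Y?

280.8°

Meridional parts: M(φ₁)=-0.9993, M(φ₂)=-0.9023 → ΔM = +0.0971;  Δλ = -0.5082 rad
tan C = Δλ / ΔM = -5.2360 → C = 280.81°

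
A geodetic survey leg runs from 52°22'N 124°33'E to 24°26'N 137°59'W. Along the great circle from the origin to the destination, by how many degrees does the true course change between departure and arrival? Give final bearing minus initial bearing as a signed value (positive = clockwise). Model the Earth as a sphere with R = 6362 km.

At departure: θ₁ = atan2(sin Δλ cos φ₂, cos φ₁ sin φ₂ − sin φ₁ cos φ₂ cos Δλ) = 69.01°
At arrival: θ₂ = atan2(sin Δλ cos φ₁, −cos φ₂ sin φ₁ + sin φ₂ cos φ₁ cos Δλ) = 141.23°
Δθ = θ₂ − θ₁ = +72.2°

+72.2°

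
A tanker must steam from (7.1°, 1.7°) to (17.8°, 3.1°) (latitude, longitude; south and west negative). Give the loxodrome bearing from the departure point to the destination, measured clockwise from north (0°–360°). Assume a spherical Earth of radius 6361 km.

Δψ = ln[tan(π/4+φ₂/2)/tan(π/4+φ₁/2)] = +0.1916
Δλ = +0.0244 rad (taken the short way round)
course = atan2(Δλ, Δψ) = 7.27°

7.3°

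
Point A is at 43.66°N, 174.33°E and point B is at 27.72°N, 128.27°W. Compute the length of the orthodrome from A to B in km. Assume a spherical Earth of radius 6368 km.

Haversine: a = sin²(Δφ/2)+cos φ₁ cos φ₂ sin²(Δλ/2) = 0.16692;  σ = 2·atan2(√a,√(1−a))
σ = 48.228° → d = Rσ = 6368·0.84174 = 5360 km

5360 km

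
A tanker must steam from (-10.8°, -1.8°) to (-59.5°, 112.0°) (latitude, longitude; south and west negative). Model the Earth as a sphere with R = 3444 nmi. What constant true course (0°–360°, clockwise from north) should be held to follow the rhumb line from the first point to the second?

Δψ = ln[tan(π/4+φ₂/2)/tan(π/4+φ₁/2)] = -1.1100
Δλ = +1.9862 rad (taken the short way round)
course = atan2(Δλ, Δψ) = 119.20°

119.2°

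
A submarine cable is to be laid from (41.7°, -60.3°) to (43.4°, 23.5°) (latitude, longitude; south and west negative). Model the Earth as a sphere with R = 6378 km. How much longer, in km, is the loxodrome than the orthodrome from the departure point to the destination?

311 km

Great circle: cos σ = sin φ₁ sin φ₂ + cos φ₁ cos φ₂ cos Δλ,  σ = 1.0290 rad → d_gc = 6563.1 km
Rhumb line: Δψ = +0.0403, q = Δφ/Δψ = 0.7366, d_rh = R√(Δφ²+q²Δλ²) = 6874.0 km
Excess = 6874.0 − 6563.1 = 310.9 ≈ 311 km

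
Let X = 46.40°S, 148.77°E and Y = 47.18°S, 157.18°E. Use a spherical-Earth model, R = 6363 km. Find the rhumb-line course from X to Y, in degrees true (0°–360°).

97.7°

Meridional parts: M(φ₁)=-0.9164, M(φ₂)=-0.9362 → ΔM = -0.0199;  Δλ = +0.1468 rad
tan C = Δλ / ΔM = -7.3820 → C = 97.71°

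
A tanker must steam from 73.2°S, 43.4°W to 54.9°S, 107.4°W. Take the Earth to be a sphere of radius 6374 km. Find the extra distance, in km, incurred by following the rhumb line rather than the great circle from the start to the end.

Great circle: cos σ = sin φ₁ sin φ₂ + cos φ₁ cos φ₂ cos Δλ,  σ = 0.5431 rad → d_gc = 3462.0 km
Rhumb line: Δψ = +0.7616, q = Δφ/Δψ = 0.4194, d_rh = R√(Δφ²+q²Δλ²) = 3613.9 km
Excess = 3613.9 − 3462.0 = 151.9 ≈ 152 km

152 km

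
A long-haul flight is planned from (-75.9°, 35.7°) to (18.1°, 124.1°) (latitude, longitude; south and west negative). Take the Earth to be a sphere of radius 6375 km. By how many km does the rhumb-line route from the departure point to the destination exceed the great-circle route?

Great circle: cos σ = sin φ₁ sin φ₂ + cos φ₁ cos φ₂ cos Δλ,  σ = 1.8701 rad → d_gc = 11921.86 km
Rhumb line: Δψ = +2.4114, q = Δφ/Δψ = 0.6803, d_rh = R√(Δφ²+q²Δλ²) = 12416.44 km
Excess = 12416.44 − 11921.86 = 494.58 ≈ 495 km

495 km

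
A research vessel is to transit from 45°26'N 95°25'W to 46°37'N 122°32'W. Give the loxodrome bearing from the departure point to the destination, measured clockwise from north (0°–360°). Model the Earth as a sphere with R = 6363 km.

273.6°

Meridional parts: M(φ₁)=+0.8921, M(φ₂)=+0.9219 → ΔM = +0.0297;  Δλ = -0.4733 rad
tan C = Δλ / ΔM = -15.9104 → C = 273.60°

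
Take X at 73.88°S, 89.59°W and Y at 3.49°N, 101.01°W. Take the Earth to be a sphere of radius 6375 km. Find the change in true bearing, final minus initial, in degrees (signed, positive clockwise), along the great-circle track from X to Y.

Initial bearing θ₁ = atan2(sin Δλ cos φ₂, cos φ₁ sin φ₂ − sin φ₁ cos φ₂ cos Δλ) = 348.33°
Final bearing θ₂ = (initial bearing from the destination back to the start) + 180° = 356.77°
Δθ = θ₂ − θ₁ = +8.4°

+8.4°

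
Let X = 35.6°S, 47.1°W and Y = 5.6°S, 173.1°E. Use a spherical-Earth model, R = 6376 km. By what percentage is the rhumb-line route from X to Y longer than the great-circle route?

6.6%

Great circle: σ = 2.1667 rad → d_gc = Rσ = 13815.0 km
Rhumb: Δφ = +0.5236, Δλ = -2.4400, Δψ = +0.5678, q = Δφ/Δψ = 0.9222 → d_rh = R√(Δφ²+q²Δλ²) = 14730.2 km
Excess = (14730.2 − 13815.0) / 13815.0 = 915.2 / 13815.0 = 6.62% ≈ 6.6%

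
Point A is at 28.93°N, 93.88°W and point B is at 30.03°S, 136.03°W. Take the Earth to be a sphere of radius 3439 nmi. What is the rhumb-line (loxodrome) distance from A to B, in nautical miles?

Rhumb course C = atan2(Δλ, Δψ) with Δψ = ln[tan(π/4+φ₂/2)/tan(π/4+φ₁/2)] = -1.0778, Δλ = -0.7357 → C = 214.32°
d = R·|Δφ| / |cos C| = 3439·1.02905 / 0.82594 = 4285 nmi

4285 nmi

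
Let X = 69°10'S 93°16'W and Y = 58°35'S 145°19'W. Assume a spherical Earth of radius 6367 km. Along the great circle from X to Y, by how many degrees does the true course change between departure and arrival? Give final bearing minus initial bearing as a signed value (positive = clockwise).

+47.5°

At departure: θ₁ = atan2(sin Δλ cos φ₂, cos φ₁ sin φ₂ − sin φ₁ cos φ₂ cos Δλ) = 269.45°
At arrival: θ₂ = atan2(sin Δλ cos φ₁, −cos φ₂ sin φ₁ + sin φ₂ cos φ₁ cos Δλ) = 316.98°
Δθ = θ₂ − θ₁ = +47.5°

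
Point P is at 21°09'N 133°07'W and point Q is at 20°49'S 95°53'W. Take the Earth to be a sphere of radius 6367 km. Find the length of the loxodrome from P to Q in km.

Δψ = ln[tan(π/4+φ₂/2)/tan(π/4+φ₁/2)] = -0.7494;  Δφ = -0.7325 rad,  Δλ = +0.6498 rad
q = Δφ/Δψ = 0.9774
d = R·√(Δφ² + q²Δλ²) = 6367·0.96949 = 6173 km

6173 km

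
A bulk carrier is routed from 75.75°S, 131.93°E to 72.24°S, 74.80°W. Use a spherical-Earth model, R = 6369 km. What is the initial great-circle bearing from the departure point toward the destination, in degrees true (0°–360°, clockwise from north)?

164.6°

θ = atan2( sin Δλ·cos φ₂ ,  cos φ₁ sin φ₂ − sin φ₁ cos φ₂ cos Δλ )
  = atan2(+0.1372, -0.4985) = 164.61°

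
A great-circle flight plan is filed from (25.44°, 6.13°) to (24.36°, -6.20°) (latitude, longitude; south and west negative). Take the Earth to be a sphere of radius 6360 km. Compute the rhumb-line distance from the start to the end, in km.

Rhumb course C = atan2(Δλ, Δψ) with Δψ = ln[tan(π/4+φ₂/2)/tan(π/4+φ₁/2)] = -0.0208, Δλ = -0.2152 → C = 264.48°
d = R·|Δφ| / |cos C| = 6360·0.01885 / 0.09612 = 1247 km

1247 km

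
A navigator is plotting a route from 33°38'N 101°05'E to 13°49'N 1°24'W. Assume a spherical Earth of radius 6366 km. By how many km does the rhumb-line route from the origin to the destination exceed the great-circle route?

313 km

Great circle: cos σ = sin φ₁ sin φ₂ + cos φ₁ cos φ₂ cos Δλ,  σ = 1.6133 rad → d_gc = 10270.3 km
Rhumb line: Δψ = -0.3804, q = Δφ/Δψ = 0.9091, d_rh = R√(Δφ²+q²Δλ²) = 10583.5 km
Excess = 10583.5 − 10270.3 = 313.2 ≈ 313 km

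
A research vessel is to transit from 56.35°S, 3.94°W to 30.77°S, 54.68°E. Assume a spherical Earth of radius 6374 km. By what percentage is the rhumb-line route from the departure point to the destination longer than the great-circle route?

2.3%

Great circle: σ = 0.8315 rad → d_gc = Rσ = 5299.8 km
Rhumb: Δφ = +0.4465, Δλ = +1.0231, Δψ = +0.6311, q = Δφ/Δψ = 0.7074 → d_rh = R√(Δφ²+q²Δλ²) = 5420.2 km
Excess = (5420.2 − 5299.8) / 5299.8 = 120.4 / 5299.8 = 2.27% ≈ 2.3%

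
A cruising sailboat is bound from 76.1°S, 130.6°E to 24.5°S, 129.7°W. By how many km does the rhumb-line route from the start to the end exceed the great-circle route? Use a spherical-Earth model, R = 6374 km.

682 km

Great circle: cos σ = sin φ₁ sin φ₂ + cos φ₁ cos φ₂ cos Δλ,  σ = 1.1964 rad → d_gc = 7625.8 km
Rhumb line: Δψ = +1.6633, q = Δφ/Δψ = 0.5414, d_rh = R√(Δφ²+q²Δλ²) = 8307.6 km
Excess = 8307.6 − 7625.8 = 681.8 ≈ 682 km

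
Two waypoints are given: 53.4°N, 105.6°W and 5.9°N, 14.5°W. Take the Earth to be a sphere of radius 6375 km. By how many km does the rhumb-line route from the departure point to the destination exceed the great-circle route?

344 km

Great circle: cos σ = sin φ₁ sin φ₂ + cos φ₁ cos φ₂ cos Δλ,  σ = 1.4996 rad → d_gc = 9559.9 km
Rhumb line: Δψ = -1.0033, q = Δφ/Δψ = 0.8263, d_rh = R√(Δφ²+q²Δλ²) = 9903.5 km
Excess = 9903.5 − 9559.9 = 343.6 ≈ 344 km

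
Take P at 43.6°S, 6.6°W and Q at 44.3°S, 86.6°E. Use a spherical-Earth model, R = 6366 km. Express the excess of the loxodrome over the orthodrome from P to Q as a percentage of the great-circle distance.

Great circle: σ = 1.1010 rad → d_gc = Rσ = 7008.9 km
Rhumb: Δφ = -0.0122, Δλ = +1.6266, Δψ = -0.0170, q = Δφ/Δψ = 0.7199 → d_rh = R√(Δφ²+q²Δλ²) = 7455.5 km
Excess = (7455.5 − 7008.9) / 7008.9 = 446.6 / 7008.9 = 6.37% ≈ 6.4%

6.4%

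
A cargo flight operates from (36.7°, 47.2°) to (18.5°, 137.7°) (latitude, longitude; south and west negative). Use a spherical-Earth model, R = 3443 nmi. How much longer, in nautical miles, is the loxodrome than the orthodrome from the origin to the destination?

137 nmi

Great circle: cos σ = sin φ₁ sin φ₂ + cos φ₁ cos φ₂ cos Δλ,  σ = 1.3868 rad → d_gc = 4774.6 nmi
Rhumb line: Δψ = -0.3608, q = Δφ/Δψ = 0.8804, d_rh = R√(Δφ²+q²Δλ²) = 4911.3 nmi
Excess = 4911.3 − 4774.6 = 136.7 ≈ 137 nmi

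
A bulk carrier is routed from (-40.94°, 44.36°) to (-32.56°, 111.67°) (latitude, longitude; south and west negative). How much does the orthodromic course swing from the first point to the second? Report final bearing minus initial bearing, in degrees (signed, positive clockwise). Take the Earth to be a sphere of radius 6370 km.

Initial bearing θ₁ = atan2(sin Δλ cos φ₂, cos φ₁ sin φ₂ − sin φ₁ cos φ₂ cos Δλ) = 103.97°
Final bearing θ₂ = (initial bearing from the destination back to the start) + 180° = 60.43°
Δθ = θ₂ − θ₁ = -43.5°

-43.5°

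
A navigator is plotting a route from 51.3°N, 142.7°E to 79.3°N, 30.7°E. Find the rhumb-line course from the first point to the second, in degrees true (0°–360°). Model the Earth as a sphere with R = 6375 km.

304.1°

Δψ = ln[tan(π/4+φ₂/2)/tan(π/4+φ₁/2)] = +1.3217
Δλ = -1.9548 rad (taken the short way round)
course = atan2(Δλ, Δψ) = 304.07°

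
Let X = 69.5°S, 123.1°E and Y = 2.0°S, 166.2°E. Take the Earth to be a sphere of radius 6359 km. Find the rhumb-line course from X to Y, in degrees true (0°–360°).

Meridional parts: M(φ₁)=-1.7102, M(φ₂)=-0.0349 → ΔM = +1.6753;  Δλ = +0.7522 rad
tan C = Δλ / ΔM = +0.4490 → C = 24.18°

24.2°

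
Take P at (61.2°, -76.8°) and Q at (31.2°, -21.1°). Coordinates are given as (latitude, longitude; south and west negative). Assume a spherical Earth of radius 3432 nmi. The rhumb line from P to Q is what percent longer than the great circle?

2.2%

Great circle: σ = 0.8146 rad → d_gc = Rσ = 2795.7 nmi
Rhumb: Δφ = -0.5236, Δλ = +0.9721, Δψ = -0.7860, q = Δφ/Δψ = 0.6662 → d_rh = R√(Δφ²+q²Δλ²) = 2858.2 nmi
Excess = (2858.2 − 2795.7) / 2795.7 = 62.5 / 2795.7 = 2.24% ≈ 2.2%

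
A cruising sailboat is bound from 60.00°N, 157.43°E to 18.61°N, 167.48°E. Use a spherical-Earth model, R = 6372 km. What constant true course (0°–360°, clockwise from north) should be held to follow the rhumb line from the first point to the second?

Δψ = ln[tan(π/4+φ₂/2)/tan(π/4+φ₁/2)] = -0.9863
Δλ = +0.1754 rad (taken the short way round)
course = atan2(Δλ, Δψ) = 169.92°

169.9°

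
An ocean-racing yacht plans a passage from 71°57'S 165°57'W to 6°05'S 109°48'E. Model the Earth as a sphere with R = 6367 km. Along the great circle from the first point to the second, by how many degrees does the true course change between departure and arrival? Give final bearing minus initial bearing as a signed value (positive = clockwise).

+68.3°

Initial bearing θ₁ = atan2(sin Δλ cos φ₂, cos φ₁ sin φ₂ − sin φ₁ cos φ₂ cos Δλ) = 273.58°
Final bearing θ₂ = (initial bearing from the destination back to the start) + 180° = 341.88°
Δθ = θ₂ − θ₁ = +68.3°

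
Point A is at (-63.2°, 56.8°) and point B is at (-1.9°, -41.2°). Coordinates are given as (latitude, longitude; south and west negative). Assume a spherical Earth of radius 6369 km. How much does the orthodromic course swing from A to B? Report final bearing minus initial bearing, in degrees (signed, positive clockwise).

At departure: θ₁ = atan2(sin Δλ cos φ₂, cos φ₁ sin φ₂ − sin φ₁ cos φ₂ cos Δλ) = 262.00°
At arrival: θ₂ = atan2(sin Δλ cos φ₁, −cos φ₂ sin φ₁ + sin φ₂ cos φ₁ cos Δλ) = 333.47°
Δθ = θ₂ − θ₁ = +71.5°

+71.5°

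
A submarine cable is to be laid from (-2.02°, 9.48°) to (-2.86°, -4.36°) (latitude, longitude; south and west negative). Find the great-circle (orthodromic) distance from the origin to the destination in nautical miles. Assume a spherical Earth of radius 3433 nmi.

830 nmi

Haversine: a = sin²(Δφ/2)+cos φ₁ cos φ₂ sin²(Δλ/2) = 0.01454;  σ = 2·atan2(√a,√(1−a))
σ = 13.853° → d = Rσ = 3433·0.24178 = 830 nmi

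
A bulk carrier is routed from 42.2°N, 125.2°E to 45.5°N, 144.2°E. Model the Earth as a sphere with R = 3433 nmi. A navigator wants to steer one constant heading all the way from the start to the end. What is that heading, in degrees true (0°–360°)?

Meridional parts: M(φ₁)=+0.8139, M(φ₂)=+0.8938 → ΔM = +0.0799;  Δλ = +0.3316 rad
tan C = Δλ / ΔM = +4.1505 → C = 76.45°

76.5°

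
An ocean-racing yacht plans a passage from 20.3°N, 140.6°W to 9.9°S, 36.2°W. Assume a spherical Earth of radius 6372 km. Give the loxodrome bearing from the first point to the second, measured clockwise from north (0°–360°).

106.4°

Δψ = ln[tan(π/4+φ₂/2)/tan(π/4+φ₁/2)] = -0.5356
Δλ = +1.8221 rad (taken the short way round)
course = atan2(Δλ, Δψ) = 106.38°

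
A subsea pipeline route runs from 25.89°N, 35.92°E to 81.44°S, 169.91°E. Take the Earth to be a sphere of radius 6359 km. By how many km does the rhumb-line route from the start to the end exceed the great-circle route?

1490 km

Great circle: cos σ = sin φ₁ sin φ₂ + cos φ₁ cos φ₂ cos Δλ,  σ = 2.1233 rad → d_gc = 13501.8 km
Rhumb line: Δψ = -3.0605, q = Δφ/Δψ = 0.6121, d_rh = R√(Δφ²+q²Δλ²) = 14991.6 km
Excess = 14991.6 − 13501.8 = 1489.8 ≈ 1490 km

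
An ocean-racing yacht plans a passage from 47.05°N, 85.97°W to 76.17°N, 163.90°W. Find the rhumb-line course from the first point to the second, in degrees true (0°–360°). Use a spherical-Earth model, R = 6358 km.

310.9°

Meridional parts: M(φ₁)=+0.9329, M(φ₂)=+2.1097 → ΔM = +1.1768;  Δλ = -1.3601 rad
tan C = Δλ / ΔM = -1.1558 → C = 310.87°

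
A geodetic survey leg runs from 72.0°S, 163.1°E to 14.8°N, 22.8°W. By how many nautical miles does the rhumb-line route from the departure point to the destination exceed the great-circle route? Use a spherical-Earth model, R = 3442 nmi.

1789 nmi

Great circle: cos σ = sin φ₁ sin φ₂ + cos φ₁ cos φ₂ cos Δλ,  σ = 2.1414 rad → d_gc = 7370.6 nmi
Rhumb line: Δψ = +2.1040, q = Δφ/Δψ = 0.7200, d_rh = R√(Δφ²+q²Δλ²) = 9160.0 nmi
Excess = 9160.0 − 7370.6 = 1789.4 ≈ 1789 nmi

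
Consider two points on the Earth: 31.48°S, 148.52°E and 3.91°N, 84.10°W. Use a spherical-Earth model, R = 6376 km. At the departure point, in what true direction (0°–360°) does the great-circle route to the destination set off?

108.0°

N = sin Δλ·cos φ₂ = +0.7928;  D = cos φ₁ sin φ₂ − sin φ₁ cos φ₂ cos Δλ = -0.2581
initial course = atan2(N, D) = 108.04°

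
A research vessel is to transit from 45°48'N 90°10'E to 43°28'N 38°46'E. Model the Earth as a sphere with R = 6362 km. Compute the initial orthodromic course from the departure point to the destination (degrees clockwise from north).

285.3°

θ = atan2( sin Δλ·cos φ₂ ,  cos φ₁ sin φ₂ − sin φ₁ cos φ₂ cos Δλ )
  = atan2(-0.5672, +0.1550) = 285.28°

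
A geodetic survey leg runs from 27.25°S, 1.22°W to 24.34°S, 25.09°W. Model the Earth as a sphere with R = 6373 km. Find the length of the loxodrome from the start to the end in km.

Rhumb course C = atan2(Δλ, Δψ) with Δψ = ln[tan(π/4+φ₂/2)/tan(π/4+φ₁/2)] = +0.0564, Δλ = -0.4166 → C = 277.71°
d = R·|Δφ| / |cos C| = 6373·0.05079 / 0.13420 = 2412 km

2412 km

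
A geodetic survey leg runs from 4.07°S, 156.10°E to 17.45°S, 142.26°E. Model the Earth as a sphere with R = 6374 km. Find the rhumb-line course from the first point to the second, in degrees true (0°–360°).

225.4°

Δψ = ln[tan(π/4+φ₂/2)/tan(π/4+φ₁/2)] = -0.2383
Δλ = -0.2416 rad (taken the short way round)
course = atan2(Δλ, Δψ) = 225.39°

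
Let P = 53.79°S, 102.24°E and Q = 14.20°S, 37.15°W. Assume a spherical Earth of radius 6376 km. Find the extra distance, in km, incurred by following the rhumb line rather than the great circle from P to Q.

Great circle: cos σ = sin φ₁ sin φ₂ + cos φ₁ cos φ₂ cos Δλ,  σ = 1.8099 rad → d_gc = 11540.0 km
Rhumb line: Δψ = +0.8675, q = Δφ/Δψ = 0.7965, d_rh = R√(Δφ²+q²Δλ²) = 13116.6 km
Excess = 13116.6 − 11540.0 = 1576.6 ≈ 1577 km

1577 km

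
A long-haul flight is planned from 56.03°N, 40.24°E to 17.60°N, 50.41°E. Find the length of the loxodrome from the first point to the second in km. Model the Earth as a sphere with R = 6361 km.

4354 km

Δψ = ln[tan(π/4+φ₂/2)/tan(π/4+φ₁/2)] = -0.8739;  Δφ = -0.6707 rad,  Δλ = +0.1775 rad
q = Δφ/Δψ = 0.7675
d = R·√(Δφ² + q²Δλ²) = 6361·0.68443 = 4354 km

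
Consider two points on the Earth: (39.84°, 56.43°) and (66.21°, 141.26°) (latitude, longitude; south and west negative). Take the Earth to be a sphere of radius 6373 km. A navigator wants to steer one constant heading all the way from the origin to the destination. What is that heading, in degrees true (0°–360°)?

Δψ = ln[tan(π/4+φ₂/2)/tan(π/4+φ₁/2)] = +0.7983
Δλ = +1.4806 rad (taken the short way round)
course = atan2(Δλ, Δψ) = 61.67°

61.7°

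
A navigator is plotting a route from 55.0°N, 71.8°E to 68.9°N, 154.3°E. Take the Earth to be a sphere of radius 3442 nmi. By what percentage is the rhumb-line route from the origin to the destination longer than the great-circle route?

Great circle: σ = 0.6581 rad → d_gc = Rσ = 2265.0 nmi
Rhumb: Δφ = +0.2426, Δλ = +1.4399, Δψ = +0.5265, q = Δφ/Δψ = 0.4608 → d_rh = R√(Δφ²+q²Δλ²) = 2431.7 nmi
Excess = (2431.7 − 2265.0) / 2265.0 = 166.7 / 2265.0 = 7.36% ≈ 7.4%

7.4%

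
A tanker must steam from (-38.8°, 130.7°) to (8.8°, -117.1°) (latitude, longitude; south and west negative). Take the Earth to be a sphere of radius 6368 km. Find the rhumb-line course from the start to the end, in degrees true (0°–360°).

Δψ = ln[tan(π/4+φ₂/2)/tan(π/4+φ₁/2)] = +0.8900
Δλ = +1.9583 rad (taken the short way round)
course = atan2(Δλ, Δψ) = 65.56°

65.6°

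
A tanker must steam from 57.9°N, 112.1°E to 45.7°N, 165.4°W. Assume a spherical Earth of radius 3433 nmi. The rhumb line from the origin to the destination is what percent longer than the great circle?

6.0%

Great circle: σ = 0.8570 rad → d_gc = Rσ = 2942.0 nmi
Rhumb: Δφ = -0.2129, Δλ = +1.4399, Δψ = -0.3471, q = Δφ/Δψ = 0.6134 → d_rh = R√(Δφ²+q²Δλ²) = 3119.2 nmi
Excess = (3119.2 − 2942.0) / 2942.0 = 177.2 / 2942.0 = 6.02% ≈ 6.0%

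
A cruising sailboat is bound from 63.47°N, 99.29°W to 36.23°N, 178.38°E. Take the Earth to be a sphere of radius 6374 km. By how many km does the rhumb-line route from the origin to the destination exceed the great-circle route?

351 km

Great circle: cos σ = sin φ₁ sin φ₂ + cos φ₁ cos φ₂ cos Δλ,  σ = 0.9559 rad → d_gc = 6092.8 km
Rhumb line: Δψ = -0.7658, q = Δφ/Δψ = 0.6209, d_rh = R√(Δφ²+q²Δλ²) = 6443.5 km
Excess = 6443.5 − 6092.8 = 350.7 ≈ 351 km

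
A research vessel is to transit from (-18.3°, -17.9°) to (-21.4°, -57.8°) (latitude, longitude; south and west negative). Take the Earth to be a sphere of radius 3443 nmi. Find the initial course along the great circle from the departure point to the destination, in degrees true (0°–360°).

258.4°

θ = atan2( sin Δλ·cos φ₂ ,  cos φ₁ sin φ₂ − sin φ₁ cos φ₂ cos Δλ )
  = atan2(-0.5972, -0.1221) = 258.44°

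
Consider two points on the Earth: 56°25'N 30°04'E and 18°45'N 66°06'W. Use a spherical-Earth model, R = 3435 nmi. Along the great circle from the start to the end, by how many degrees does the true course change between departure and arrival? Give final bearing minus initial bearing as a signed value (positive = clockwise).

At departure: θ₁ = atan2(sin Δλ cos φ₂, cos φ₁ sin φ₂ − sin φ₁ cos φ₂ cos Δλ) = 285.58°
At arrival: θ₂ = atan2(sin Δλ cos φ₁, −cos φ₂ sin φ₁ + sin φ₂ cos φ₁ cos Δλ) = 214.24°
Δθ = θ₂ − θ₁ = -71.3°

-71.3°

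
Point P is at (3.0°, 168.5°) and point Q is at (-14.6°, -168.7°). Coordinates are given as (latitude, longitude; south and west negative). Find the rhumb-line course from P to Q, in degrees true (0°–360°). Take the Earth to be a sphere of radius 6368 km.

Meridional parts: M(φ₁)=+0.0524, M(φ₂)=-0.2576 → ΔM = -0.3100;  Δλ = +0.3979 rad
tan C = Δλ / ΔM = -1.2836 → C = 127.92°

127.9°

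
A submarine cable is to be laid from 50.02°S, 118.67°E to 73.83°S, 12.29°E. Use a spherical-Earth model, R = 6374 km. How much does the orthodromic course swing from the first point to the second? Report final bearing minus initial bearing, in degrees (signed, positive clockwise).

At departure: θ₁ = atan2(sin Δλ cos φ₂, cos φ₁ sin φ₂ − sin φ₁ cos φ₂ cos Δλ) = 201.53°
At arrival: θ₂ = atan2(sin Δλ cos φ₁, −cos φ₂ sin φ₁ + sin φ₂ cos φ₁ cos Δλ) = 302.15°
Δθ = θ₂ − θ₁ = +100.6°

+100.6°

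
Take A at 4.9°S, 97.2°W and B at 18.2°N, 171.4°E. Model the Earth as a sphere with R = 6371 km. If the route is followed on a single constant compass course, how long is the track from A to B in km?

10348 km

Rhumb course C = atan2(Δλ, Δψ) with Δψ = ln[tan(π/4+φ₂/2)/tan(π/4+φ₁/2)] = +0.4088, Δλ = -1.5952 → C = 284.37°
d = R·|Δφ| / |cos C| = 6371·0.40317 / 0.24822 = 10348 km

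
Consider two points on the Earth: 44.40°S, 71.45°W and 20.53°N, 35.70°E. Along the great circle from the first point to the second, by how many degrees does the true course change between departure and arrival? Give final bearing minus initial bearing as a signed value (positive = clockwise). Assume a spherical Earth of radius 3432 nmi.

At departure: θ₁ = atan2(sin Δλ cos φ₂, cos φ₁ sin φ₂ − sin φ₁ cos φ₂ cos Δλ) = 86.33°
At arrival: θ₂ = atan2(sin Δλ cos φ₁, −cos φ₂ sin φ₁ + sin φ₂ cos φ₁ cos Δλ) = 49.58°
Δθ = θ₂ − θ₁ = -36.7°

-36.7°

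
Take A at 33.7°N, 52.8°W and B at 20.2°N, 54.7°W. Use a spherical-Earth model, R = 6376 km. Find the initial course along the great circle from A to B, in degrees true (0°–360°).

N = sin Δλ·cos φ₂ = -0.0311;  D = cos φ₁ sin φ₂ − sin φ₁ cos φ₂ cos Δλ = -0.2332
initial course = atan2(N, D) = 187.60°

187.6°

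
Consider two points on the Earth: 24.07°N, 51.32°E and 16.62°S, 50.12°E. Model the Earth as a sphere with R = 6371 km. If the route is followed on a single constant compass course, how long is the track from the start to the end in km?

4526 km

Rhumb course C = atan2(Δλ, Δψ) with Δψ = ln[tan(π/4+φ₂/2)/tan(π/4+φ₁/2)] = -0.7273, Δλ = -0.0209 → C = 181.65°
d = R·|Δφ| / |cos C| = 6371·0.71017 / 0.99959 = 4526 km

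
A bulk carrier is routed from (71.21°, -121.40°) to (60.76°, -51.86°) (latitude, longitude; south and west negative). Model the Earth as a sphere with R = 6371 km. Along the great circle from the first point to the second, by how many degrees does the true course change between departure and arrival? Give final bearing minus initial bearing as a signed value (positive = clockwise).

+65.0°

Initial bearing θ₁ = atan2(sin Δλ cos φ₂, cos φ₁ sin φ₂ − sin φ₁ cos φ₂ cos Δλ) = 75.38°
Final bearing θ₂ = (initial bearing from the destination back to the start) + 180° = 140.35°
Δθ = θ₂ − θ₁ = +65.0°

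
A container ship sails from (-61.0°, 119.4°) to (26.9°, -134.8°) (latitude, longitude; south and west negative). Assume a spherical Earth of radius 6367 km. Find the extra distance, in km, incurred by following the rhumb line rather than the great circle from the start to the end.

404 km

Great circle: cos σ = sin φ₁ sin φ₂ + cos φ₁ cos φ₂ cos Δλ,  σ = 2.1100 rad → d_gc = 13434.2 km
Rhumb line: Δψ = +1.8402, q = Δφ/Δψ = 0.8337, d_rh = R√(Δφ²+q²Δλ²) = 13837.9 km
Excess = 13837.9 − 13434.2 = 403.7 ≈ 404 km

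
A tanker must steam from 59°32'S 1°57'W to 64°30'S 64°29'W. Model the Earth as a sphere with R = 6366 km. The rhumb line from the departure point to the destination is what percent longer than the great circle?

4.1%

Great circle: σ = 0.4978 rad → d_gc = Rσ = 3168.9 km
Rhumb: Δφ = -0.0867, Δλ = -1.0914, Δψ = -0.1852, q = Δφ/Δψ = 0.4680 → d_rh = R√(Δφ²+q²Δλ²) = 3298.3 km
Excess = (3298.3 − 3168.9) / 3168.9 = 129.4 / 3168.9 = 4.08% ≈ 4.1%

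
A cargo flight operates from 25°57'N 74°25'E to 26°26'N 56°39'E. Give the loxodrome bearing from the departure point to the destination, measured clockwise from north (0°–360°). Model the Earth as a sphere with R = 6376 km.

271.7°

Meridional parts: M(φ₁)=+0.4692, M(φ₂)=+0.4786 → ΔM = +0.0094;  Δλ = -0.3101 rad
tan C = Δλ / ΔM = -32.9842 → C = 271.74°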